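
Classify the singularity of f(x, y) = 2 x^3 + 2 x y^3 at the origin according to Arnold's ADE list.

The Hessian of f at 0 has rank 0. Corank 2; j^3 = 2*x^3 is a perfect cube, so E-series; the 4-jet and mu = 7 give E_7.

E7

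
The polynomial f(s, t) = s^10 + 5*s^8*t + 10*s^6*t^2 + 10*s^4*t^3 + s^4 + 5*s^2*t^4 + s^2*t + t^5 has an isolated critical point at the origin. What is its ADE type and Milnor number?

The Hessian of f at 0 has rank 0. Corank 2; j^3 = s^2*t has shape L^2 M (L != M), so D-series; mu = 6 gives D_6.

Type D_6, Milnor number mu = 6.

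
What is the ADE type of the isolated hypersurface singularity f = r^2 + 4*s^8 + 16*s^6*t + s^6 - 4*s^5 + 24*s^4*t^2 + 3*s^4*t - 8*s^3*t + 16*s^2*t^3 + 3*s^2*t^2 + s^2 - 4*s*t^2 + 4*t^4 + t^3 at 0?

A_{2}

The Hessian of f at 0 is [[2, 0, 0], [0, 0, 0], [0, 0, 2]] with rank 2, so corank 1. A Groebner basis of the Jacobian ideal J(f) in C{s,t,r} is {t^2, s, r}; counting standard monomials gives mu = 2. Corank 1: A-series; mu = 2 gives A_2.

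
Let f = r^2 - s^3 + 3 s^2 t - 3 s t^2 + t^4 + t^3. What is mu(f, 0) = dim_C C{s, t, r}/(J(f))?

The Hessian of f at 0 has rank 1. Corank 2; j^3 = -(s - t)^3 is a perfect cube, so E-series; the 4-jet and mu = 6 give E_6.

6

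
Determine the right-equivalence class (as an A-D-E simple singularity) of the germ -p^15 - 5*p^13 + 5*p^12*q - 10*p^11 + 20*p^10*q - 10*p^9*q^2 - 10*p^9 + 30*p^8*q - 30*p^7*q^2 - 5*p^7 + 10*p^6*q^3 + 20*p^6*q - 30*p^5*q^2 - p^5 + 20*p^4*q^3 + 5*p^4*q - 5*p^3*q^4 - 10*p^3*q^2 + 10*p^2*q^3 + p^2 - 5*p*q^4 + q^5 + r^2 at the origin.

A_4

The Hessian of f at 0 is [[2, 0, 0], [0, 0, 0], [0, 0, 2]] with rank 2, so corank 1. A Groebner basis of the Jacobian ideal J(f) in C{p,q,r} is {q^4, p, r}; counting standard monomials gives mu = 4. Corank 1: A-series; mu = 4 gives A_4.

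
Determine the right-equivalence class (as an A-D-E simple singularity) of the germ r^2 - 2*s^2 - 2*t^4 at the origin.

A3

The Hessian of f at 0 has rank 2. Corank 1: A-series; mu = 3 gives A_3.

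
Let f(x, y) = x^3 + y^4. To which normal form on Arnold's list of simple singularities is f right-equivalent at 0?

The Hessian of f at 0 is [[0, 0], [0, 0]] with rank 0, so corank 2. A Groebner basis of the Jacobian ideal J(f) in C{x,y} is {y^3, x^2}; counting standard monomials gives mu = 6. Corank 2; j^3 = x^3 is a perfect cube, so E-series; the 4-jet and mu = 6 give E_6.

E_6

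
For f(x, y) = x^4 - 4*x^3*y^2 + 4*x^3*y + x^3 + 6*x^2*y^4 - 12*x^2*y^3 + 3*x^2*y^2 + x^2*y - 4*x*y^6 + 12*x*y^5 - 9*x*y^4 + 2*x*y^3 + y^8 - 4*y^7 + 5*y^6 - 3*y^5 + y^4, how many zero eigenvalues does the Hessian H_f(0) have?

2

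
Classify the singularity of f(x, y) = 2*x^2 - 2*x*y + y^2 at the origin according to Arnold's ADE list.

A1

The Hessian of f at 0 has rank 2. Corank 0: nondegenerate Morse point, so A_1.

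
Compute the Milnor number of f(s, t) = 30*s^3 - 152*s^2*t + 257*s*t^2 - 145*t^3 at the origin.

The Hessian of f at 0 is [[0, 0], [0, 0]] with rank 0, so corank 2. A Groebner basis of the Jacobian ideal J(f) in C{s,t} is {t^3, s^2 - 71*t^2/26, s*t - 43*t^2/26}; counting standard monomials gives mu = 4. Corank 2; j^3 = (3*s - 5*t)*(10*s^2 - 34*s*t + 29*t^2) splits into three distinct lines over C (the quadratic factor has nonzero discriminant), so D_4.

4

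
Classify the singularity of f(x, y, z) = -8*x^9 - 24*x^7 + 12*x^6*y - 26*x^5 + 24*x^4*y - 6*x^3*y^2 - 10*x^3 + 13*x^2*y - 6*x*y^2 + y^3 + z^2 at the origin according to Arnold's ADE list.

The Hessian of f at 0 has rank 1. Corank 2; j^3 = -(2*x - y)*(5*x^2 - 4*x*y + y^2) splits into three distinct lines over C (the quadratic factor has nonzero discriminant), so D_4.

D4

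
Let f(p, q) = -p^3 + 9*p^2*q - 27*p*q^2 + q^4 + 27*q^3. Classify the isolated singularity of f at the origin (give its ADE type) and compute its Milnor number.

The Hessian of f at 0 has rank 0. Corank 2; j^3 = -(p - 3*q)^3 is a perfect cube, so E-series; the 4-jet and mu = 6 give E_6.

Type E_6, Milnor number mu = 6.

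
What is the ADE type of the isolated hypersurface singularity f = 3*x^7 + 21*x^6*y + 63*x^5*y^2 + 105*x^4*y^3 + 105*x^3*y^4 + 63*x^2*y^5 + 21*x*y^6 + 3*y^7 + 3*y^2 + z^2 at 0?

The Hessian of f at 0 has rank 2. Corank 1: A-series; mu = 6 gives A_6.

A_{6}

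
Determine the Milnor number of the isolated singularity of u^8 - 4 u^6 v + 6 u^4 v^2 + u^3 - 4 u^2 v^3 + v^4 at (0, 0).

6

The Hessian of f at 0 is [[0, 0], [0, 0]] with rank 0, so corank 2. A Groebner basis of the Jacobian ideal J(f) in C{u,v} is {v^3, u^2}; counting standard monomials gives mu = 6. Corank 2; j^3 = u^3 is a perfect cube, so E-series; the 4-jet and mu = 6 give E_6.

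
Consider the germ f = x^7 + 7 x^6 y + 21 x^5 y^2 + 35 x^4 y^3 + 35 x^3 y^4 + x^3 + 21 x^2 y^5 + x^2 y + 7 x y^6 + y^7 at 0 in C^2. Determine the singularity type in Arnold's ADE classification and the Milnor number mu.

Type D_8, Milnor number mu = 8.

The Hessian of f at 0 is [[0, 0], [0, 0]] with rank 0, so corank 2. A Groebner basis of the Jacobian ideal J(f) in C{x,y} is {-x*y/7 + y^6, x*y^2, x^2 + x*y}; counting standard monomials gives mu = 8. Corank 2; j^3 = x^2*(x + y) has shape L^2 M (L != M), so D-series; mu = 8 gives D_8.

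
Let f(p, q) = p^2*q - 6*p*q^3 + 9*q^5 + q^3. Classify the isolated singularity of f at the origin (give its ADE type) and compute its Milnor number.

Type D_{4}, Milnor number mu = 4.

The Hessian of f at 0 has rank 0. Corank 2; j^3 = q*(p^2 + q^2) splits into three distinct lines over C (the quadratic factor has nonzero discriminant), so D_4.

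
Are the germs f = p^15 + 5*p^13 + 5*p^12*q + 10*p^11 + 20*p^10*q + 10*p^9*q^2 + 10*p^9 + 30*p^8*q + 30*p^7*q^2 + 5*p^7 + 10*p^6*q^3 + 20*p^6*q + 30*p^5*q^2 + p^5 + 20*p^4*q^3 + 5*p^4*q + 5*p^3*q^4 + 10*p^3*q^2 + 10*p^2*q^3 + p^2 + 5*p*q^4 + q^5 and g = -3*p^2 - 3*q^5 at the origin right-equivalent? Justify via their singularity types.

The Hessian of f at 0 is [[2, 0], [0, 0]] with rank 1, so corank 1. A Groebner basis of the Jacobian ideal J(f) in C{p,q} is {q^4, p}; counting standard monomials gives mu = 4. Corank 1: A-series; mu = 4 gives A_4. The Hessian of g at 0 is [[-6, 0], [0, 0]] with rank 1, so corank 1. A Groebner basis of the Jacobian ideal J(g) in C{p,q} is {q^4, p}; counting standard monomials gives mu = 4. Corank 1: A-series; mu = 4 gives A_4. Both have type A_4, hence right-equivalent.

Yes.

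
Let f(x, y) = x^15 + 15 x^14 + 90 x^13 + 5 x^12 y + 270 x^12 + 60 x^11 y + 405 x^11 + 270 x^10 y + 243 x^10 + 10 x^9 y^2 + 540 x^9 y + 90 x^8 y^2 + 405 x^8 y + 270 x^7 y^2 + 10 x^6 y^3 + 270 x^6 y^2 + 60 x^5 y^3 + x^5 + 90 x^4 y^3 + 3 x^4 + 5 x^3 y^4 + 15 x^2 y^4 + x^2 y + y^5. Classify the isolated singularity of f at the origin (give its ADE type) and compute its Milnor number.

The Hessian of f at 0 is [[0, 0], [0, 0]] with rank 0, so corank 2. A Groebner basis of the Jacobian ideal J(f) in C{x,y} is {x^2/5 + y^4, x^3, x*y}; counting standard monomials gives mu = 6. Corank 2; j^3 = x^2*y has shape L^2 M (L != M), so D-series; mu = 6 gives D_6.

Type D_6, Milnor number mu = 6.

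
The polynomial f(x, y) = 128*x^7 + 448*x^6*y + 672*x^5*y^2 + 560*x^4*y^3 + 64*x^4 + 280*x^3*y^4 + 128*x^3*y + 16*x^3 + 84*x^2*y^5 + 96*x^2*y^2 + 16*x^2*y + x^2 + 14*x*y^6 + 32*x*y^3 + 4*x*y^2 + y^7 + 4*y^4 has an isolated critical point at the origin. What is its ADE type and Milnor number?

Type A_{6}, Milnor number mu = 6.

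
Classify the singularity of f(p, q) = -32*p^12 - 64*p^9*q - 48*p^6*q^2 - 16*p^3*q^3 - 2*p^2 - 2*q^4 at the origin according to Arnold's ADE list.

The Hessian of f at 0 is [[-4, 0], [0, 0]] with rank 1, so corank 1. A Groebner basis of the Jacobian ideal J(f) in C{p,q} is {q^3, p}; counting standard monomials gives mu = 3. Corank 1: A-series; mu = 3 gives A_3.

A_{3}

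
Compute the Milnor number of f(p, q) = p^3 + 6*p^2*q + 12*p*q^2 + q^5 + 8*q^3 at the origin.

The Hessian of f at 0 is [[0, 0], [0, 0]] with rank 0, so corank 2. A Groebner basis of the Jacobian ideal J(f) in C{p,q} is {q^4, p^2 + 4*p*q + 4*q^2}; counting standard monomials gives mu = 8. Corank 2; j^3 = (p + 2*q)^3 is a perfect cube, so E-series; the 5-jet and mu = 8 give E_8.

8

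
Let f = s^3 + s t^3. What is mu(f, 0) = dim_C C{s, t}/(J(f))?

7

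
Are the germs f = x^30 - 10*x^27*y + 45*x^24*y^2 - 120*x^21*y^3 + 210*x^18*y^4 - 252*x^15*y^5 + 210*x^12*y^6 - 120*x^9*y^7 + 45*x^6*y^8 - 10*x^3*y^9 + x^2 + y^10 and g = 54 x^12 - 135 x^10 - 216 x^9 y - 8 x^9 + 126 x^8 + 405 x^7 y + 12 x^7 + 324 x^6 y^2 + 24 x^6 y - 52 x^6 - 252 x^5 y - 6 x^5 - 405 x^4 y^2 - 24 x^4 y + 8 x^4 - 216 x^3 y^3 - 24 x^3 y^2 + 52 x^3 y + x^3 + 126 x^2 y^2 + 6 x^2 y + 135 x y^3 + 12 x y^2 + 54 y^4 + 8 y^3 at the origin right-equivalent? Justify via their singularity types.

No.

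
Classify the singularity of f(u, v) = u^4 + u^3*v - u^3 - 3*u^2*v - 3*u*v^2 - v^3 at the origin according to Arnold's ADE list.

E_7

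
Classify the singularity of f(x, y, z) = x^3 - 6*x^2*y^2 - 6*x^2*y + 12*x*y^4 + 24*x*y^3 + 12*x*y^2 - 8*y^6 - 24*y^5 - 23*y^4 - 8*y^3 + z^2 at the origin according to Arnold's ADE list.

The Hessian of f at 0 is [[0, 0, 0], [0, 0, 0], [0, 0, 2]] with rank 1, so corank 2. A Groebner basis of the Jacobian ideal J(f) in C{x,y,z} is {x^3 - 3*x^2 + 12*x*y - 12*y^2, x^2*y - x^2 + 4*x*y - 4*y^2, -x^2/4 + x*y^2 + x*y - y^2, y^3, z}; counting standard monomials gives mu = 6. Corank 2; j^3 = (x - 2*y)^3 is a perfect cube, so E-series; the 4-jet and mu = 6 give E_6.

E6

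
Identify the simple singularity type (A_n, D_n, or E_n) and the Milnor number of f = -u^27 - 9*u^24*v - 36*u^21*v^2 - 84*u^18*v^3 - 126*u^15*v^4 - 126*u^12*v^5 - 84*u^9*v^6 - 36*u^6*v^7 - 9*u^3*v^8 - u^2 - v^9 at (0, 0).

The Hessian of f at 0 is [[-2, 0], [0, 0]] with rank 1, so corank 1. A Groebner basis of the Jacobian ideal J(f) in C{u,v} is {v^8, u}; counting standard monomials gives mu = 8. Corank 1: A-series; mu = 8 gives A_8.

Type A_8, Milnor number mu = 8.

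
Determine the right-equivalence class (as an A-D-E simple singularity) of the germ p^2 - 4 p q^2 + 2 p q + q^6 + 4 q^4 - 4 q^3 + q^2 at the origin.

A_{5}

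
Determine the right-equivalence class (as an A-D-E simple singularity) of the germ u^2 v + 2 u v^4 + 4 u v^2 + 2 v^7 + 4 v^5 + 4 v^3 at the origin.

D8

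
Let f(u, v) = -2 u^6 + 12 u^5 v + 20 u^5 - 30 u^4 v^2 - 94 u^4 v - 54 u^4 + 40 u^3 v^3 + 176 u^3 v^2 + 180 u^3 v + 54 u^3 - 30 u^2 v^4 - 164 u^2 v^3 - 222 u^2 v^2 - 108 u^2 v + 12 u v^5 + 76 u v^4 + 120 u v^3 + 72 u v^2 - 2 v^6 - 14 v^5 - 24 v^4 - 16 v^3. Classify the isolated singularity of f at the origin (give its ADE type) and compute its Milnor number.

Type E_{8}, Milnor number mu = 8.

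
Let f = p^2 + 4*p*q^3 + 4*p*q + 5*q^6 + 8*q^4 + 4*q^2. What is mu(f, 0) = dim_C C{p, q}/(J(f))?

5

The Hessian of f at 0 is [[2, 4], [4, 8]] with rank 1, so corank 1. A Groebner basis of the Jacobian ideal J(f) in C{p,q} is {p*q^2 - p - 2*q, p/2 + q^3 + q, p^2 + 4*p*q + 4*q^2}; counting standard monomials gives mu = 5. Corank 1: A-series; mu = 5 gives A_5.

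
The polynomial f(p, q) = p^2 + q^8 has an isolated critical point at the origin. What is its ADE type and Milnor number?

The Hessian of f at 0 has rank 1. Corank 1: A-series; mu = 7 gives A_7.

Type A_{7}, Milnor number mu = 7.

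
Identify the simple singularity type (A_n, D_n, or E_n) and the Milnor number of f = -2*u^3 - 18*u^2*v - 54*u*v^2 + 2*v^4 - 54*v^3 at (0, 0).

The Hessian of f at 0 has rank 0. Corank 2; j^3 = -2*(u + 3*v)^3 is a perfect cube, so E-series; the 4-jet and mu = 6 give E_6.

Type E_{6}, Milnor number mu = 6.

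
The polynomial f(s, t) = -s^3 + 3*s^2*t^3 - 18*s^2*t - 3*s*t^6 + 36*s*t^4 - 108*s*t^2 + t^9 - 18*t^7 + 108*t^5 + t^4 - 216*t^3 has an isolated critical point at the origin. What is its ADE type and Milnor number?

Type E_6, Milnor number mu = 6.

The Hessian of f at 0 is [[0, 0], [0, 0]] with rank 0, so corank 2. A Groebner basis of the Jacobian ideal J(f) in C{s,t} is {t^3, s^2 + 12*s*t + 36*t^2}; counting standard monomials gives mu = 6. Corank 2; j^3 = -(s + 6*t)^3 is a perfect cube, so E-series; the 4-jet and mu = 6 give E_6.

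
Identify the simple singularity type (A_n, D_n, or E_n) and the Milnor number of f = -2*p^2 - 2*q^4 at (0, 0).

Type A_{3}, Milnor number mu = 3.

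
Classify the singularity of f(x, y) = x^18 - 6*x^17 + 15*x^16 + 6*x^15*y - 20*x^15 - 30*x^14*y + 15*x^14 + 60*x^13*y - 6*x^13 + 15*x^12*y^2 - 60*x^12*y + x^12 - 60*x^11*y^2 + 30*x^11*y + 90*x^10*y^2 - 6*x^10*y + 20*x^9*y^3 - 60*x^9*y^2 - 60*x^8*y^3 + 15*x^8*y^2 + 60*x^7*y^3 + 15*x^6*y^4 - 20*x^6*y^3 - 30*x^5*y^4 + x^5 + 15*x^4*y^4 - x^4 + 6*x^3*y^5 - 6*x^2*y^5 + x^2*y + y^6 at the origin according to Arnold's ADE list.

The Hessian of f at 0 has rank 0. Corank 2; j^3 = x^2*y has shape L^2 M (L != M), so D-series; mu = 7 gives D_7.

D_7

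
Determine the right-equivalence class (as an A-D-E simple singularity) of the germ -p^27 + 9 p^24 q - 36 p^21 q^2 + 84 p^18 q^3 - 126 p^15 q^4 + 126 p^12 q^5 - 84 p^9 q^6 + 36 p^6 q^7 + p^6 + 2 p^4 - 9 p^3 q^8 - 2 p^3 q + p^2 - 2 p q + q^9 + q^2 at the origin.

A8

The Hessian of f at 0 is [[2, -2], [-2, 2]] with rank 1, so corank 1. A Groebner basis of the Jacobian ideal J(f) in C{p,q} is {-2*p^2 + p*q^3 + 5*p*q - 3*q^2, -3*p^2 + 7*p*q + q^4 - 4*q^2, p^3 + p - q, p^2*q - p*q^2 + p/3 + q^3/3 - q/3}; counting standard monomials gives mu = 8. Corank 1: A-series; mu = 8 gives A_8.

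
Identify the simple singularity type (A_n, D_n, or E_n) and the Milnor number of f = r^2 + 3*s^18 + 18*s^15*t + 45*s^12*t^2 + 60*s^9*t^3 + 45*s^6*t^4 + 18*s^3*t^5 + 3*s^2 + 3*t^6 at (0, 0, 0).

Type A_{5}, Milnor number mu = 5.

The Hessian of f at 0 has rank 2. Corank 1: A-series; mu = 5 gives A_5.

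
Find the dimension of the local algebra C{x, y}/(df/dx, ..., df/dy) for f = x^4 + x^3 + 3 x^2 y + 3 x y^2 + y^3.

6

The Hessian of f at 0 is [[0, 0], [0, 0]] with rank 0, so corank 2. A Groebner basis of the Jacobian ideal J(f) in C{x,y} is {y^4, x*y^2 + 2*y^3/3, x^2 + 2*x*y + y^2}; counting standard monomials gives mu = 6. Corank 2; j^3 = (x + y)^3 is a perfect cube, so E-series; the 4-jet and mu = 6 give E_6.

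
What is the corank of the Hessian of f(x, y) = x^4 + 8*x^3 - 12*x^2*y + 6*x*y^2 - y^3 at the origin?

Hessian at 0 has rank 0.

2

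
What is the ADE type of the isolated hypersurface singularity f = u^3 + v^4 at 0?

E6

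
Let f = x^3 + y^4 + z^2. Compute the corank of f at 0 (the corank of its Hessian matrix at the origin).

2

Hessian at 0 has rank 1.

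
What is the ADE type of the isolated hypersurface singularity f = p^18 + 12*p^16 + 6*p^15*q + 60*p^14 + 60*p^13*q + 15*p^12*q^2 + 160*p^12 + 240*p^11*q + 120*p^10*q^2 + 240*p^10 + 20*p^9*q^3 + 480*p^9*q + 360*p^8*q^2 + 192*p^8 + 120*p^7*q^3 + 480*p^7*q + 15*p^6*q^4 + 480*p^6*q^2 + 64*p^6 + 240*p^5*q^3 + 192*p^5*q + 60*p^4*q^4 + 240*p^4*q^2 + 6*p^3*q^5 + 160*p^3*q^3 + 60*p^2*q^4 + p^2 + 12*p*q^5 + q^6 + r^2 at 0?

The Hessian of f at 0 has rank 2. Corank 1: A-series; mu = 5 gives A_5.

A_{5}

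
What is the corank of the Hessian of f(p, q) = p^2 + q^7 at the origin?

1

Hessian at 0 has rank 1.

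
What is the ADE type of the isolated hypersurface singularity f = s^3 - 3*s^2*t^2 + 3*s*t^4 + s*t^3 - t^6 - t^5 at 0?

E_7

The Hessian of f at 0 is [[0, 0], [0, 0]] with rank 0, so corank 2. A Groebner basis of the Jacobian ideal J(f) in C{s,t} is {-s^2 + t^4 - t^3/3, s^3, s^2*t + s^2/3 + t^3/9, -s^2 + s*t^2 - t^3/3}; counting standard monomials gives mu = 7. Corank 2; j^3 = s^3 is a perfect cube, so E-series; the 4-jet and mu = 7 give E_7.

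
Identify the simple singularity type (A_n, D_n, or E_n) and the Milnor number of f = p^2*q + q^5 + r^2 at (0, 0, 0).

The Hessian of f at 0 is [[0, 0, 0], [0, 0, 0], [0, 0, 2]] with rank 1, so corank 2. A Groebner basis of the Jacobian ideal J(f) in C{p,q,r} is {p^2/5 + q^4, p^3, p*q, r}; counting standard monomials gives mu = 6. Corank 2; j^3 = p^2*q has shape L^2 M (L != M), so D-series; mu = 6 gives D_6.

Type D_{6}, Milnor number mu = 6.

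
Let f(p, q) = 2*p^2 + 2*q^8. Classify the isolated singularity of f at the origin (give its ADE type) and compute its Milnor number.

The Hessian of f at 0 is [[4, 0], [0, 0]] with rank 1, so corank 1. A Groebner basis of the Jacobian ideal J(f) in C{p,q} is {q^7, p}; counting standard monomials gives mu = 7. Corank 1: A-series; mu = 7 gives A_7.

Type A_{7}, Milnor number mu = 7.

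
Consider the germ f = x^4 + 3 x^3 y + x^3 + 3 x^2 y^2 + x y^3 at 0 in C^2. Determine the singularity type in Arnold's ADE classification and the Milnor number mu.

Type E_7, Milnor number mu = 7.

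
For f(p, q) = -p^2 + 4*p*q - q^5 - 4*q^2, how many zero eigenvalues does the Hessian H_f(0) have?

1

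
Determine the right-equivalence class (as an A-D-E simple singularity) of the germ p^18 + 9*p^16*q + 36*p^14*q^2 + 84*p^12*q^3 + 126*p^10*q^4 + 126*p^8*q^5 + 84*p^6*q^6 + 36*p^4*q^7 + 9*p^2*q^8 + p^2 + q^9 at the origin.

A_{8}

The Hessian of f at 0 is [[2, 0], [0, 0]] with rank 1, so corank 1. A Groebner basis of the Jacobian ideal J(f) in C{p,q} is {q^8, p}; counting standard monomials gives mu = 8. Corank 1: A-series; mu = 8 gives A_8.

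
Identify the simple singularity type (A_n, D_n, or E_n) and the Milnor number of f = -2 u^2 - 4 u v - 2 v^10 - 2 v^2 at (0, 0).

The Hessian of f at 0 has rank 1. Corank 1: A-series; mu = 9 gives A_9.

Type A9, Milnor number mu = 9.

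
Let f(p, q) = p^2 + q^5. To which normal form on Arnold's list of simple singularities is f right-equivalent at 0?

The Hessian of f at 0 has rank 1. Corank 1: A-series; mu = 4 gives A_4.

A_{4}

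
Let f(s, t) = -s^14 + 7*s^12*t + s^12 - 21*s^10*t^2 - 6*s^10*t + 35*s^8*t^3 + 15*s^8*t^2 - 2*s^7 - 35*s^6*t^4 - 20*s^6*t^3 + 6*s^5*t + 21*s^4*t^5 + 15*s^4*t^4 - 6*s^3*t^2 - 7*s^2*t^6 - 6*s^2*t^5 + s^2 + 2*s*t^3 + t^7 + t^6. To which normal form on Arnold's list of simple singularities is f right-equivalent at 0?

The Hessian of f at 0 is [[2, 0], [0, 0]] with rank 1, so corank 1. A Groebner basis of the Jacobian ideal J(f) in C{s,t} is {s + t^3, s^2}; counting standard monomials gives mu = 6. Corank 1: A-series; mu = 6 gives A_6.

A6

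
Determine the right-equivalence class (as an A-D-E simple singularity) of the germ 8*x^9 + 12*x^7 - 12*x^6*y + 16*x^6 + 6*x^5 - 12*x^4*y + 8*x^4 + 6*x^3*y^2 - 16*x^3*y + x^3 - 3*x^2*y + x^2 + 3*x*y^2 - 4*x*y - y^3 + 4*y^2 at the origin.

A2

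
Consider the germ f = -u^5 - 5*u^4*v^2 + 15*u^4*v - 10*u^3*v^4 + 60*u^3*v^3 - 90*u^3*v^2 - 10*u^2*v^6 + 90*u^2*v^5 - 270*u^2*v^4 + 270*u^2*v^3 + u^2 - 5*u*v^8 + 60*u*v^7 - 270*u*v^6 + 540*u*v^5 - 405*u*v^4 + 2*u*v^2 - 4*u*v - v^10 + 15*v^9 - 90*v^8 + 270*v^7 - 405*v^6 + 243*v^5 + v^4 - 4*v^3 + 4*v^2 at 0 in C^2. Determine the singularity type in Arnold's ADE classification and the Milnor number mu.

Type A_{4}, Milnor number mu = 4.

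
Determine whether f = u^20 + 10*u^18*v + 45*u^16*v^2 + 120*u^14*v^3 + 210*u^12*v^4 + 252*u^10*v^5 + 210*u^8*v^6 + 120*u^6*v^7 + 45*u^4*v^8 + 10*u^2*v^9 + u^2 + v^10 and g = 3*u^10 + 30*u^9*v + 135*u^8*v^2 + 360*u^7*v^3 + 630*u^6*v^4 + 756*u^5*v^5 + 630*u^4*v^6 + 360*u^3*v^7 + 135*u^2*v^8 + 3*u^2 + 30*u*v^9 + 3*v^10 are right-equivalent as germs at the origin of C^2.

The Hessian of f at 0 is [[2, 0], [0, 0]] with rank 1, so corank 1. A Groebner basis of the Jacobian ideal J(f) in C{u,v} is {v^9, u}; counting standard monomials gives mu = 9. Corank 1: A-series; mu = 9 gives A_9. The Hessian of g at 0 is [[6, 0], [0, 0]] with rank 1, so corank 1. A Groebner basis of the Jacobian ideal J(g) in C{u,v} is {v^9, u}; counting standard monomials gives mu = 9. Corank 1: A-series; mu = 9 gives A_9. Both have type A_9, hence right-equivalent.

Yes.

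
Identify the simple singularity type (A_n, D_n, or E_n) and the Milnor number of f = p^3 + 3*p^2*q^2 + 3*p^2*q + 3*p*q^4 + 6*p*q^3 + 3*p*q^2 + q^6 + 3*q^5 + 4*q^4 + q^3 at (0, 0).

The Hessian of f at 0 is [[0, 0], [0, 0]] with rank 0, so corank 2. A Groebner basis of the Jacobian ideal J(f) in C{p,q} is {p^3 + 3*p^2/2 + 3*p*q + 3*q^2/2, p^2*q - p^2 - 2*p*q - q^2, p^2/2 + p*q^2 + p*q + q^2/2, q^3}; counting standard monomials gives mu = 6. Corank 2; j^3 = (p + q)^3 is a perfect cube, so E-series; the 4-jet and mu = 6 give E_6.

Type E_{6}, Milnor number mu = 6.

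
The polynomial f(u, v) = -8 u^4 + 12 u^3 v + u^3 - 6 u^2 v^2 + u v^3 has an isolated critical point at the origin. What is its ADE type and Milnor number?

The Hessian of f at 0 has rank 0. Corank 2; j^3 = u^3 is a perfect cube, so E-series; the 4-jet and mu = 7 give E_7.

Type E7, Milnor number mu = 7.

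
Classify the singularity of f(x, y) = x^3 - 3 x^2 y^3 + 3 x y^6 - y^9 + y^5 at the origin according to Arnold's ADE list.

The Hessian of f at 0 has rank 0. Corank 2; j^3 = x^3 is a perfect cube, so E-series; the 5-jet and mu = 8 give E_8.

E8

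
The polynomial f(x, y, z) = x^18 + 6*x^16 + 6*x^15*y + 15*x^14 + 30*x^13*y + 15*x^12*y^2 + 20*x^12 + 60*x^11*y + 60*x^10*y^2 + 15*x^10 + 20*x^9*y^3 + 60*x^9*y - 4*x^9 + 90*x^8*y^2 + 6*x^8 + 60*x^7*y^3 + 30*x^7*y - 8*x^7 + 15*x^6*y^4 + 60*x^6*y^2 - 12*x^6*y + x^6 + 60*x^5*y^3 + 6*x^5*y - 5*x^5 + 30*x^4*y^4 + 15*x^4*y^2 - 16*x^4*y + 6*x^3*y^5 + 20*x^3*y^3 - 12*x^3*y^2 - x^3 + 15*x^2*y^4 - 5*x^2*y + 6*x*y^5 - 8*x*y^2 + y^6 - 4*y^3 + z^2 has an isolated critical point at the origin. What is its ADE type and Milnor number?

The Hessian of f at 0 is [[0, 0, 0], [0, 0, 0], [0, 0, 2]] with rank 1, so corank 2. A Groebner basis of the Jacobian ideal J(f) in C{x,y,z} is {x^2/16 + 3*x*y/16 + y^4 + y^2/8, x^3 + 32*x^2 + 128*x*y + 8*y^3 + 128*y^2, x^2*y - 32*x^2/3 - 128*x*y/3 - 4*y^3 - 128*y^2/3, 8*x^2/3 + x*y^2 + 32*x*y/3 + 2*y^3 + 32*y^2/3, z}; counting standard monomials gives mu = 7. Corank 2; j^3 = -(x + y)*(x + 2*y)^2 has shape L^2 M (L != M), so D-series; mu = 7 gives D_7.

Type D_7, Milnor number mu = 7.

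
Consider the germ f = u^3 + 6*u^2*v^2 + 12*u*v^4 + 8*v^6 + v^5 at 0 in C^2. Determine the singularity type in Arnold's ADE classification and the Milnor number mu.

The Hessian of f at 0 has rank 0. Corank 2; j^3 = u^3 is a perfect cube, so E-series; the 5-jet and mu = 8 give E_8.

Type E8, Milnor number mu = 8.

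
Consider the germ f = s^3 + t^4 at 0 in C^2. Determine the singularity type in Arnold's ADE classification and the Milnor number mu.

Type E_{6}, Milnor number mu = 6.

The Hessian of f at 0 is [[0, 0], [0, 0]] with rank 0, so corank 2. A Groebner basis of the Jacobian ideal J(f) in C{s,t} is {t^3, s^2}; counting standard monomials gives mu = 6. Corank 2; j^3 = s^3 is a perfect cube, so E-series; the 4-jet and mu = 6 give E_6.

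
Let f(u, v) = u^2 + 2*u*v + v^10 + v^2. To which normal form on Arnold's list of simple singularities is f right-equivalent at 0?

A_{9}

The Hessian of f at 0 has rank 1. Corank 1: A-series; mu = 9 gives A_9.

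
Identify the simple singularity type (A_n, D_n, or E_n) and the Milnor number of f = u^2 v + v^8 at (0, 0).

Type D_9, Milnor number mu = 9.

The Hessian of f at 0 is [[0, 0], [0, 0]] with rank 0, so corank 2. A Groebner basis of the Jacobian ideal J(f) in C{u,v} is {u^2/8 + v^7, u^3, u*v}; counting standard monomials gives mu = 9. Corank 2; j^3 = u^2*v has shape L^2 M (L != M), so D-series; mu = 9 gives D_9.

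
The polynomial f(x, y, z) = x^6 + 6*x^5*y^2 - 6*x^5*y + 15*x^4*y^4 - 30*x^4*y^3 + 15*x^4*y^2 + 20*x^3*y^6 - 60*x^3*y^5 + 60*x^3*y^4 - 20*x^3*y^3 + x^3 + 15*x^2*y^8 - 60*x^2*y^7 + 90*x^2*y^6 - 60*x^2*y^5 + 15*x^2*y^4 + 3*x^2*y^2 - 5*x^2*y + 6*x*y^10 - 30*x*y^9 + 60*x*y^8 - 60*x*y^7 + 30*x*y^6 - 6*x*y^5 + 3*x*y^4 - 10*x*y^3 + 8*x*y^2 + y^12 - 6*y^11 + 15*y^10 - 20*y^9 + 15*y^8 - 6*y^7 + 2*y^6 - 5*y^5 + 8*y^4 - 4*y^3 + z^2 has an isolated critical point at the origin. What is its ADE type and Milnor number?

The Hessian of f at 0 has rank 1. Corank 2; j^3 = (x - 2*y)^2*(x - y) has shape L^2 M (L != M), so D-series; mu = 7 gives D_7.

Type D7, Milnor number mu = 7.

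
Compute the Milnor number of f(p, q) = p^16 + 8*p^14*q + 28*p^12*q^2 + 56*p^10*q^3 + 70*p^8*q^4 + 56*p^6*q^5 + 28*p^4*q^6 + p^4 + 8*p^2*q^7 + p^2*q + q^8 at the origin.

9

The Hessian of f at 0 has rank 0. Corank 2; j^3 = p^2*q has shape L^2 M (L != M), so D-series; mu = 9 gives D_9.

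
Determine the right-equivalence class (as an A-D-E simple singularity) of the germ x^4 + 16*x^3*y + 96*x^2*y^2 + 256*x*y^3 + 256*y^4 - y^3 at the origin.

E_{6}

The Hessian of f at 0 is [[0, 0], [0, 0]] with rank 0, so corank 2. A Groebner basis of the Jacobian ideal J(f) in C{x,y} is {x^3 + 12*x^2*y, y^2}; counting standard monomials gives mu = 6. Corank 2; j^3 = -y^3 is a perfect cube, so E-series; the 4-jet and mu = 6 give E_6.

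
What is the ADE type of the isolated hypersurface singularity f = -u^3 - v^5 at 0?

E_8

The Hessian of f at 0 is [[0, 0], [0, 0]] with rank 0, so corank 2. A Groebner basis of the Jacobian ideal J(f) in C{u,v} is {v^4, u^2}; counting standard monomials gives mu = 8. Corank 2; j^3 = -u^3 is a perfect cube, so E-series; the 5-jet and mu = 8 give E_8.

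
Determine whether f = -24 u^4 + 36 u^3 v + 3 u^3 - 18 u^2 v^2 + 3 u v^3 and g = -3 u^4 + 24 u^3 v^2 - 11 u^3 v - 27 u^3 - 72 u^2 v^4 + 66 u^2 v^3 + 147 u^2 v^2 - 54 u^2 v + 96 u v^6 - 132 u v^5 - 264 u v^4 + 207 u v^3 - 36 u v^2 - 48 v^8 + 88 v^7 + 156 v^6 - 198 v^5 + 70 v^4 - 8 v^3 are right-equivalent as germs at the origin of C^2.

The Hessian of f at 0 is [[0, 0], [0, 0]] with rank 0, so corank 2. A Groebner basis of the Jacobian ideal J(f) in C{u,v} is {3*u^2/4 + v^4 + v^3/4, u^3, u^2*v - u^2/4 - v^3/12, -u^2 + u*v^2 - v^3/3}; counting standard monomials gives mu = 7. Corank 2; j^3 = 3*u^3 is a perfect cube, so E-series; the 4-jet and mu = 7 give E_7. The Hessian of g at 0 is [[0, 0], [0, 0]] with rank 0, so corank 2. A Groebner basis of the Jacobian ideal J(g) in C{u,v} is {-19683*u^2/79379 - 26244*u*v/79379 + v^4 - 27*v^3/79379 - 8748*v^2/79379, u^3 - 52758*u^2/79379 - 70344*u*v/79379 + 70342*v^3/238137 - 23448*v^2/79379, u^2*v + 52731*u^2/79379 + 70308*u*v/79379 - 316865*v^3/714411 + 23436*v^2/79379, -39528*u^2/79379 + u*v^2 - 52704*u*v/79379 + 475786*v^3/714411 - 17568*v^2/79379}; counting standard monomials gives mu = 7. Corank 2; j^3 = -(3*u + 2*v)^3 is a perfect cube, so E-series; the 4-jet and mu = 7 give E_7. Both have type E_7, hence right-equivalent.

Yes.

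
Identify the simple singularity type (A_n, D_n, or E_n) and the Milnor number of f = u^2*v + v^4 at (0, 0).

The Hessian of f at 0 has rank 0. Corank 2; j^3 = u^2*v has shape L^2 M (L != M), so D-series; mu = 5 gives D_5.

Type D_{5}, Milnor number mu = 5.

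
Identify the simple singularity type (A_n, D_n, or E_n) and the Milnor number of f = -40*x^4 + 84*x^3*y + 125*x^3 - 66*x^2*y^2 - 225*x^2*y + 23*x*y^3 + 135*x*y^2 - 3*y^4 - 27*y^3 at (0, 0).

The Hessian of f at 0 has rank 0. Corank 2; j^3 = (5*x - 3*y)^3 is a perfect cube, so E-series; the 4-jet and mu = 7 give E_7.

Type E_7, Milnor number mu = 7.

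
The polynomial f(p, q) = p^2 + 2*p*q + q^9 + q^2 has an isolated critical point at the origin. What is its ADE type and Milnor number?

The Hessian of f at 0 has rank 1. Corank 1: A-series; mu = 8 gives A_8.

Type A_{8}, Milnor number mu = 8.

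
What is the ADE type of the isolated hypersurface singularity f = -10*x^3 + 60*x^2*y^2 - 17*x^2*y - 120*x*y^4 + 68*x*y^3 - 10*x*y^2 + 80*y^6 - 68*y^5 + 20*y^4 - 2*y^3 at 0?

D_4

The Hessian of f at 0 has rank 0. Corank 2; j^3 = -(2*x + y)*(5*x^2 + 6*x*y + 2*y^2) splits into three distinct lines over C (the quadratic factor has nonzero discriminant), so D_4.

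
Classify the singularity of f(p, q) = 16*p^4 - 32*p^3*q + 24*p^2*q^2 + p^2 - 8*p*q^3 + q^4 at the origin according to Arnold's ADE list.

A3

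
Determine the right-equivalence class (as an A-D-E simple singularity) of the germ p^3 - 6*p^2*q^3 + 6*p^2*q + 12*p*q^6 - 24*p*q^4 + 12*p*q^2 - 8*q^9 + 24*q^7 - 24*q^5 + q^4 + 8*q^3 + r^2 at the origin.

The Hessian of f at 0 is [[0, 0, 0], [0, 0, 0], [0, 0, 2]] with rank 1, so corank 2. A Groebner basis of the Jacobian ideal J(f) in C{p,q,r} is {q^3, p^2 + 4*p*q + 4*q^2, r}; counting standard monomials gives mu = 6. Corank 2; j^3 = (p + 2*q)^3 is a perfect cube, so E-series; the 4-jet and mu = 6 give E_6.

E_{6}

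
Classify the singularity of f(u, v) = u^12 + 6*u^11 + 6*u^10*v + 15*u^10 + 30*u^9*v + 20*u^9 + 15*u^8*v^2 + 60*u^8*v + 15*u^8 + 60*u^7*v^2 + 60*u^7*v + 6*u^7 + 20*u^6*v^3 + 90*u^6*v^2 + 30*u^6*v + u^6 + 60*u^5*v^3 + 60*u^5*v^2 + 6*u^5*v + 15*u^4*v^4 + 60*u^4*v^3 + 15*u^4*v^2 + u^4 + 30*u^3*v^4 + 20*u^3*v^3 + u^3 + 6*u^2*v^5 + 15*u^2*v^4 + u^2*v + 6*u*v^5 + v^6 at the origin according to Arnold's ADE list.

D_7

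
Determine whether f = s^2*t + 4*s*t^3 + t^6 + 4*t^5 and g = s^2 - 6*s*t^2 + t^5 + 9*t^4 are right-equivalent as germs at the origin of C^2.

The Hessian of f at 0 is [[0, 0], [0, 0]] with rank 0, so corank 2. A Groebner basis of the Jacobian ideal J(f) in C{s,t} is {s^3, s^2*t + 2*s^2/3 + 4*s*t^2/3, s*t/2 + t^3}; counting standard monomials gives mu = 7. Corank 2; j^3 = s^2*t has shape L^2 M (L != M), so D-series; mu = 7 gives D_7. The Hessian of g at 0 is [[2, 0], [0, 0]] with rank 1, so corank 1. A Groebner basis of the Jacobian ideal J(g) in C{s,t} is {s^2, -s/3 + t^2}; counting standard monomials gives mu = 4. Corank 1: A-series; mu = 4 gives A_4. f is D_7 but g is A_4, hence not right-equivalent.

No.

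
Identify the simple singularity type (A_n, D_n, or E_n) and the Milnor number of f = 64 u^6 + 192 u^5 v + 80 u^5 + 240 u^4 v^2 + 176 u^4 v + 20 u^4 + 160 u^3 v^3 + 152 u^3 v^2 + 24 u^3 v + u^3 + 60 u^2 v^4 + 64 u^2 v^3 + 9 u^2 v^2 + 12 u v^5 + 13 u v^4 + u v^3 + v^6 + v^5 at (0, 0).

Type E7, Milnor number mu = 7.

The Hessian of f at 0 is [[0, 0], [0, 0]] with rank 0, so corank 2. A Groebner basis of the Jacobian ideal J(f) in C{u,v} is {-3*u^2/5 + v^4 - v^3/5, u^3, u^2*v + u^2/5 + v^3/15, -u^2/5 + u*v^2 - v^3/15}; counting standard monomials gives mu = 7. Corank 2; j^3 = u^3 is a perfect cube, so E-series; the 4-jet and mu = 7 give E_7.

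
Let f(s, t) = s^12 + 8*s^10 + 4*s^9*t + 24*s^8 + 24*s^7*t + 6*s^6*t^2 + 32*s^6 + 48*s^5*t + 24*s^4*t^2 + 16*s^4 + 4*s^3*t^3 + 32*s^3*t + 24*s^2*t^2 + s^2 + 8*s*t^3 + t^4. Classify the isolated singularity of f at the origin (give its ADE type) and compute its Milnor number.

Type A_3, Milnor number mu = 3.

The Hessian of f at 0 is [[2, 0], [0, 0]] with rank 1, so corank 1. A Groebner basis of the Jacobian ideal J(f) in C{s,t} is {t^3, s}; counting standard monomials gives mu = 3. Corank 1: A-series; mu = 3 gives A_3.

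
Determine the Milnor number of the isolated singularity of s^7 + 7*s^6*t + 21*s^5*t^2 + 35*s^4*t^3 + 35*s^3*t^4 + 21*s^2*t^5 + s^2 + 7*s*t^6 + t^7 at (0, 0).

6

The Hessian of f at 0 is [[2, 0], [0, 0]] with rank 1, so corank 1. A Groebner basis of the Jacobian ideal J(f) in C{s,t} is {t^6, s}; counting standard monomials gives mu = 6. Corank 1: A-series; mu = 6 gives A_6.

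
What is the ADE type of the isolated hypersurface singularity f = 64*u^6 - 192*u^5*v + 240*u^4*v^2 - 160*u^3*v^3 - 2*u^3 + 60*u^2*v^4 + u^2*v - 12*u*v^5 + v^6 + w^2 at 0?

D7

The Hessian of f at 0 has rank 1. Corank 2; j^3 = -u^2*(2*u - v) has shape L^2 M (L != M), so D-series; mu = 7 gives D_7.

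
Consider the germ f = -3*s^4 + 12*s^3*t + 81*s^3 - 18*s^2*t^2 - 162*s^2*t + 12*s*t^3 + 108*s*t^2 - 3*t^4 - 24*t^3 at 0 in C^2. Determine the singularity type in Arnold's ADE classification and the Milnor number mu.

Type E6, Milnor number mu = 6.

The Hessian of f at 0 is [[0, 0], [0, 0]] with rank 0, so corank 2. A Groebner basis of the Jacobian ideal J(f) in C{s,t} is {t^4, s*t^2 - 7*t^3/9, s^2 - 4*s*t/3 + 4*t^2/9}; counting standard monomials gives mu = 6. Corank 2; j^3 = 3*(3*s - 2*t)^3 is a perfect cube, so E-series; the 4-jet and mu = 6 give E_6.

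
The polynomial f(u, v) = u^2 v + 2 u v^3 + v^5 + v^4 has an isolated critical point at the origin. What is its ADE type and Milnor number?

Type D_5, Milnor number mu = 5.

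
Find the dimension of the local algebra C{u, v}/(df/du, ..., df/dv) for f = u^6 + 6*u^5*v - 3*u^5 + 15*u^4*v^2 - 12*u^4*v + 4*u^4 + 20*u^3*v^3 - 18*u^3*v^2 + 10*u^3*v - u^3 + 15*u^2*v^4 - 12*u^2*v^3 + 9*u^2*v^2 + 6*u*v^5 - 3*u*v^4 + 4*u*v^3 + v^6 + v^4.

6

The Hessian of f at 0 has rank 0. Corank 2; j^3 = -u^3 is a perfect cube, so E-series; the 4-jet and mu = 6 give E_6.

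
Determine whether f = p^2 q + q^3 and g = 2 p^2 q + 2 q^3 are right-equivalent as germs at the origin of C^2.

The Hessian of f at 0 is [[0, 0], [0, 0]] with rank 0, so corank 2. A Groebner basis of the Jacobian ideal J(f) in C{p,q} is {q^3, p^2 + 3*q^2, p*q}; counting standard monomials gives mu = 4. Corank 2; j^3 = q*(p^2 + q^2) splits into three distinct lines over C (the quadratic factor has nonzero discriminant), so D_4. The Hessian of g at 0 is [[0, 0], [0, 0]] with rank 0, so corank 2. A Groebner basis of the Jacobian ideal J(g) in C{p,q} is {q^3, p^2 + 3*q^2, p*q}; counting standard monomials gives mu = 4. Corank 2; j^3 = 2*q*(p^2 + q^2) splits into three distinct lines over C (the quadratic factor has nonzero discriminant), so D_4. Both have type D_4, hence right-equivalent.

Yes.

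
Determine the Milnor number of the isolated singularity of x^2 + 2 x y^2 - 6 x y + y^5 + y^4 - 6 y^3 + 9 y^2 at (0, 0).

4

The Hessian of f at 0 has rank 1. Corank 1: A-series; mu = 4 gives A_4.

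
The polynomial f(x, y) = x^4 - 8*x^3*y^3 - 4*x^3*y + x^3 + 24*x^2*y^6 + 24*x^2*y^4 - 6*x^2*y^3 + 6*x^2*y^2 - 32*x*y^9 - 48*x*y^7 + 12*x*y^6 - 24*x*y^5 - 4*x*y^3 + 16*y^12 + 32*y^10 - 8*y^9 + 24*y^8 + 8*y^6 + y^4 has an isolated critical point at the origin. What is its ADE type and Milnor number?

Type E6, Milnor number mu = 6.

The Hessian of f at 0 is [[0, 0], [0, 0]] with rank 0, so corank 2. A Groebner basis of the Jacobian ideal J(f) in C{x,y} is {y^4, x*y^2 - y^3/3, x^2}; counting standard monomials gives mu = 6. Corank 2; j^3 = x^3 is a perfect cube, so E-series; the 4-jet and mu = 6 give E_6.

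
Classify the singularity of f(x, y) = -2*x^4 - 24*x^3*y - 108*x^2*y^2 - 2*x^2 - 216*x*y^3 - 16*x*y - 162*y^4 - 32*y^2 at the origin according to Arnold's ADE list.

A_{3}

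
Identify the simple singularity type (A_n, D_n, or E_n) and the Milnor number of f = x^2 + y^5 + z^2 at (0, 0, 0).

The Hessian of f at 0 has rank 2. Corank 1: A-series; mu = 4 gives A_4.

Type A4, Milnor number mu = 4.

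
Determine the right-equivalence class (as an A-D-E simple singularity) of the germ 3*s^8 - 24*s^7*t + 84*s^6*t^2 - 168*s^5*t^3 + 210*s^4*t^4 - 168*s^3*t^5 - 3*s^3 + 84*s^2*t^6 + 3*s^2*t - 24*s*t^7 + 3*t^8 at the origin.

The Hessian of f at 0 is [[0, 0], [0, 0]] with rank 0, so corank 2. A Groebner basis of the Jacobian ideal J(f) in C{s,t} is {s*t/8 + t^7, s*t^2, s^2 - s*t}; counting standard monomials gives mu = 9. Corank 2; j^3 = -3*s^2*(s - t) has shape L^2 M (L != M), so D-series; mu = 9 gives D_9.

D9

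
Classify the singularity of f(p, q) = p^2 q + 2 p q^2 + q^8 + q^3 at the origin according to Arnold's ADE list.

D9

The Hessian of f at 0 has rank 0. Corank 2; j^3 = q*(p + q)^2 has shape L^2 M (L != M), so D-series; mu = 9 gives D_9.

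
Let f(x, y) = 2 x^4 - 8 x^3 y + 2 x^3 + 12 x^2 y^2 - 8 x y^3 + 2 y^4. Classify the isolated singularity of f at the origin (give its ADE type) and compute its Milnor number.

Type E_6, Milnor number mu = 6.

The Hessian of f at 0 has rank 0. Corank 2; j^3 = 2*x^3 is a perfect cube, so E-series; the 4-jet and mu = 6 give E_6.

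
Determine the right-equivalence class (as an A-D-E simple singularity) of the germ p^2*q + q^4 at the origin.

The Hessian of f at 0 has rank 0. Corank 2; j^3 = p^2*q has shape L^2 M (L != M), so D-series; mu = 5 gives D_5.

D5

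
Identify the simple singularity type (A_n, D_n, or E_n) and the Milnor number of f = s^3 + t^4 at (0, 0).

The Hessian of f at 0 has rank 0. Corank 2; j^3 = s^3 is a perfect cube, so E-series; the 4-jet and mu = 6 give E_6.

Type E6, Milnor number mu = 6.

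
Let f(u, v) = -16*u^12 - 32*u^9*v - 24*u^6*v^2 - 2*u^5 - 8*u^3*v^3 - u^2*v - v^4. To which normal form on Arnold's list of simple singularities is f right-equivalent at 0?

D5

The Hessian of f at 0 has rank 0. Corank 2; j^3 = -u^2*v has shape L^2 M (L != M), so D-series; mu = 5 gives D_5.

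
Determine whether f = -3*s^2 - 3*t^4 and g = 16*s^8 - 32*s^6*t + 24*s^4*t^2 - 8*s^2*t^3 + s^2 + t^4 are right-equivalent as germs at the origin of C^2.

Yes.

The Hessian of f at 0 has rank 1. Corank 1: A-series; mu = 3 gives A_3. The Hessian of g at 0 has rank 1. Corank 1: A-series; mu = 3 gives A_3. Both have type A_3, hence right-equivalent.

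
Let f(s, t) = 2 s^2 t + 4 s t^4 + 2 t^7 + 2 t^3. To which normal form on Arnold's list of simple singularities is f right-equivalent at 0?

D4

The Hessian of f at 0 has rank 0. Corank 2; j^3 = 2*t*(s^2 + t^2) splits into three distinct lines over C (the quadratic factor has nonzero discriminant), so D_4.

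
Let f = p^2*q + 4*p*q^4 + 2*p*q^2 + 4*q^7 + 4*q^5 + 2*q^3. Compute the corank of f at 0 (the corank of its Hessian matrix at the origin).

Hessian at 0 has rank 0.

2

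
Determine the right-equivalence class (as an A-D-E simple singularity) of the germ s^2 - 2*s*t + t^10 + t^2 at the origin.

The Hessian of f at 0 has rank 1. Corank 1: A-series; mu = 9 gives A_9.

A_9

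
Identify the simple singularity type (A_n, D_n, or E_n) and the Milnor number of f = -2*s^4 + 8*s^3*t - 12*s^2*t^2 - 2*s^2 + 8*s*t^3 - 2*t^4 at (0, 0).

Type A_{3}, Milnor number mu = 3.

The Hessian of f at 0 has rank 1. Corank 1: A-series; mu = 3 gives A_3.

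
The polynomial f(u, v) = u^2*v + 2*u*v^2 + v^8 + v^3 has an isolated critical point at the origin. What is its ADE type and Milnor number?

Type D_{9}, Milnor number mu = 9.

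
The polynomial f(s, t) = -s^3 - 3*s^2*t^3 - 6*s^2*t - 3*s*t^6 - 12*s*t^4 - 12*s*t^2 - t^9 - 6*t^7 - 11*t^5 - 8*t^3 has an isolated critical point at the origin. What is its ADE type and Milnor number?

Type E_8, Milnor number mu = 8.

The Hessian of f at 0 has rank 0. Corank 2; j^3 = -(s + 2*t)^3 is a perfect cube, so E-series; the 5-jet and mu = 8 give E_8.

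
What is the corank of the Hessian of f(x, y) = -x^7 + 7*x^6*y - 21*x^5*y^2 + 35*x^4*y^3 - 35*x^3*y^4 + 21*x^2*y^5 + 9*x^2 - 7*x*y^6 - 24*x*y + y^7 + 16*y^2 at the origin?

1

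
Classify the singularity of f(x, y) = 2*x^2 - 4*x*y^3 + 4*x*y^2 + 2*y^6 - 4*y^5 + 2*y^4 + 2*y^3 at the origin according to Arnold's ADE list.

A_2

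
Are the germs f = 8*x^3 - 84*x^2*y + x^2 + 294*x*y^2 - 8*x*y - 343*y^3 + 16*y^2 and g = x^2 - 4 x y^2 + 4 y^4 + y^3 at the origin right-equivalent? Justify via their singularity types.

The Hessian of f at 0 has rank 1. Corank 1: A-series; mu = 2 gives A_2. The Hessian of g at 0 has rank 1. Corank 1: A-series; mu = 2 gives A_2. Both have type A_2, hence right-equivalent.

Yes.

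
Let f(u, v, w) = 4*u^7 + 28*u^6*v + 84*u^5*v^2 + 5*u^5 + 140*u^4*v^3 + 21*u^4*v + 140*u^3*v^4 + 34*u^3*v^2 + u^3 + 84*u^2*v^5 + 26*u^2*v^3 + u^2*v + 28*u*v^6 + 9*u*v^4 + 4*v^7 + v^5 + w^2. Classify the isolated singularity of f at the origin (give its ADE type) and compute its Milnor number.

Type D_{6}, Milnor number mu = 6.

The Hessian of f at 0 is [[0, 0, 0], [0, 0, 0], [0, 0, 2]] with rank 1, so corank 2. A Groebner basis of the Jacobian ideal J(f) in C{u,v,w} is {-u*v/3 + v^4, u*v^2, u^2 + 5*u*v/3, w}; counting standard monomials gives mu = 6. Corank 2; j^3 = u^2*(u + v) has shape L^2 M (L != M), so D-series; mu = 6 gives D_6.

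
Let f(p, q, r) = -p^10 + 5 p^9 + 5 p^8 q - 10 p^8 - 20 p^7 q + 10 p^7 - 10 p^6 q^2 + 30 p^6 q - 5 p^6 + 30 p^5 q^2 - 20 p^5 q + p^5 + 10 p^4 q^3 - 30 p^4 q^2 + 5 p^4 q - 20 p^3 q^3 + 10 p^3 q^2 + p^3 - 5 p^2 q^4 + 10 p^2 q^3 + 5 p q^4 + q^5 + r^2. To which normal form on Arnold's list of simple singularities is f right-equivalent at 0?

The Hessian of f at 0 has rank 1. Corank 2; j^3 = p^3 is a perfect cube, so E-series; the 5-jet and mu = 8 give E_8.

E8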